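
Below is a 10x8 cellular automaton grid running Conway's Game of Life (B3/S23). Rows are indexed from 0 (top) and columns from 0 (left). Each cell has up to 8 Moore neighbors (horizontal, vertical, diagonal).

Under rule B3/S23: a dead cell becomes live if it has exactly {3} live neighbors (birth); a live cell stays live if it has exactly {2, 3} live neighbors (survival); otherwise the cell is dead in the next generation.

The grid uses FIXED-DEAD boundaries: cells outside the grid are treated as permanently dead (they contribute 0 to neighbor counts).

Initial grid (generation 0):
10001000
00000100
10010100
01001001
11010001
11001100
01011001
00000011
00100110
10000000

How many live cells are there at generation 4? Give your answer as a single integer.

Answer: 18

Derivation:
Simulating step by step:
Generation 0 (given above): 27 live cells
Generation 1: 25 live cells
00000000
00000100
00000110
01011010
00010110
00000110
11111001
00111001
00000111
00000000
Generation 2: 20 live cells
00000000
00000110
00000010
00110001
00110001
01000001
01000001
00000001
00011111
00000010
Generation 3: 27 live cells
00000000
00000110
00000111
00110011
01010011
01000011
00000011
00001101
00001101
00001011
Generation 4: 18 live cells
00000000
00000101
00001000
00111000
01010100
00100100
00000000
00001001
00010001
00001011
Population at generation 4: 18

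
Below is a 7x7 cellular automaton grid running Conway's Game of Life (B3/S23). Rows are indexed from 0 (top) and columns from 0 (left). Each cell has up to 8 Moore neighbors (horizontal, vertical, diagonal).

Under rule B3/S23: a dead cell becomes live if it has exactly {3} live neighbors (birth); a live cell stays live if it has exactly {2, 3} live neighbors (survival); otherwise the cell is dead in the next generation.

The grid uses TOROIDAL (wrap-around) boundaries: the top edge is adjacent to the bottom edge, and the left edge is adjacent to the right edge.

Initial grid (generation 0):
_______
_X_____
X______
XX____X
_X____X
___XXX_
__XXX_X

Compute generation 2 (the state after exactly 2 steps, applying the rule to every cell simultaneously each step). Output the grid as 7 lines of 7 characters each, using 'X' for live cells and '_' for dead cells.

Simulating step by step:
Generation 0 (given above): 14 live cells
Generation 1: 12 live cells
__XX___
_______
______X
_X____X
_XX_X_X
X_____X
__X____
Generation 2: 17 live cells
(generation 2 grid is the final answer)

Answer: __XX___
_______
X______
_XX___X
_XX___X
X_XX_XX
_XXX___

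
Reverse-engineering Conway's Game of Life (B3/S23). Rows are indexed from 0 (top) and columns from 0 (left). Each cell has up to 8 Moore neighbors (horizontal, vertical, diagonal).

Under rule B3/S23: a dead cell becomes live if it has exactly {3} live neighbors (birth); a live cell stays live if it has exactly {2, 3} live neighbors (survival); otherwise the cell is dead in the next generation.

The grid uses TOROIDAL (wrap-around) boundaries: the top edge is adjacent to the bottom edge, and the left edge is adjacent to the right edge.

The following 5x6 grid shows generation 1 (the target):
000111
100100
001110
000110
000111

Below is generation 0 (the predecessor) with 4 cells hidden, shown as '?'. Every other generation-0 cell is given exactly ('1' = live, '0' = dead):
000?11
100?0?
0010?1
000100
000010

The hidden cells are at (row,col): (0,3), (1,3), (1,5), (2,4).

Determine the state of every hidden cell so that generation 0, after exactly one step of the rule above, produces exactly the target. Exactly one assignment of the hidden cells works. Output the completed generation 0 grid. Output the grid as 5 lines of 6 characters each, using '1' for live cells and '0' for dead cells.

Hidden generation-0 cells (in order): (0,3), (1,3), (1,5), (2,4).
A hidden cell only influences target cells in its own 3x3 neighborhood. Try each of the 2^4 = 16 assignments, step the completed generation 0 forward once under B3/S23, and compare with the target:
  (0,3)=0 (1,3)=0 (1,5)=0 (2,4)=0 -> step gives (0,3)='0' but target has '1' -> reject
  (0,3)=0 (1,3)=0 (1,5)=0 (2,4)=1 -> step gives (0,3)='0' but target has '1' -> reject
  (0,3)=0 (1,3)=0 (1,5)=1 (2,4)=0 -> step gives (0,0)='1' but target has '0' -> reject
  (0,3)=0 (1,3)=0 (1,5)=1 (2,4)=1 -> step gives (0,0)='1' but target has '0' -> reject
  (0,3)=0 (1,3)=1 (1,5)=0 (2,4)=0 -> step reproduces the target at every cell -> ACCEPT
  (0,3)=0 (1,3)=1 (1,5)=0 (2,4)=1 -> step gives (2,3)='0' but target has '1' -> reject
  (0,3)=0 (1,3)=1 (1,5)=1 (2,4)=0 -> step gives (0,0)='1' but target has '0' -> reject
  (0,3)=0 (1,3)=1 (1,5)=1 (2,4)=1 -> step gives (0,0)='1' but target has '0' -> reject
  (0,3)=1 (1,3)=0 (1,5)=0 (2,4)=0 -> step gives (2,2)='0' but target has '1' -> reject
  (0,3)=1 (1,3)=0 (1,5)=0 (2,4)=1 -> step gives (1,3)='0' but target has '1' -> reject
  (0,3)=1 (1,3)=0 (1,5)=1 (2,4)=0 -> step gives (0,0)='1' but target has '0' -> reject
  (0,3)=1 (1,3)=0 (1,5)=1 (2,4)=1 -> step gives (0,0)='1' but target has '0' -> reject
  (0,3)=1 (1,3)=1 (1,5)=0 (2,4)=0 -> step gives (0,4)='0' but target has '1' -> reject
  (0,3)=1 (1,3)=1 (1,5)=0 (2,4)=1 -> step gives (0,4)='0' but target has '1' -> reject
  (0,3)=1 (1,3)=1 (1,5)=1 (2,4)=0 -> step gives (0,0)='1' but target has '0' -> reject
  (0,3)=1 (1,3)=1 (1,5)=1 (2,4)=1 -> step gives (0,0)='1' but target has '0' -> reject
Unique solution: (0,3)=dead, (1,3)=live, (1,5)=dead, (2,4)=dead.
Check: live-neighbor counts of every cell in the completed generation 0:
211333
222244
222331
112232
101333
Applying B3/S23 to generation 0 with these counts gives:
000111
100100
001110
000110
000111
which matches the target exactly.

Answer: 000011
100100
001001
000100
000010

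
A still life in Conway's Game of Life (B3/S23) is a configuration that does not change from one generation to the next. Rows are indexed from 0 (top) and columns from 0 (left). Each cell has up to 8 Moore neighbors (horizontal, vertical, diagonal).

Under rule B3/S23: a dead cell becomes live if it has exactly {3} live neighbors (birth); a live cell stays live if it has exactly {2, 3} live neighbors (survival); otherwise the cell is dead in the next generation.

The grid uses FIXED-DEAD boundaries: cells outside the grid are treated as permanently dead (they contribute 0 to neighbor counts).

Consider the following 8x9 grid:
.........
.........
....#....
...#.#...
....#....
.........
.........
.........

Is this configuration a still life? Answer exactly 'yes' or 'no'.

Answer: yes

Derivation:
Compute generation 1 and compare to generation 0 (given above):
Generation 1:
.........
.........
....#....
...#.#...
....#....
.........
.........
.........
The grids are IDENTICAL -> still life.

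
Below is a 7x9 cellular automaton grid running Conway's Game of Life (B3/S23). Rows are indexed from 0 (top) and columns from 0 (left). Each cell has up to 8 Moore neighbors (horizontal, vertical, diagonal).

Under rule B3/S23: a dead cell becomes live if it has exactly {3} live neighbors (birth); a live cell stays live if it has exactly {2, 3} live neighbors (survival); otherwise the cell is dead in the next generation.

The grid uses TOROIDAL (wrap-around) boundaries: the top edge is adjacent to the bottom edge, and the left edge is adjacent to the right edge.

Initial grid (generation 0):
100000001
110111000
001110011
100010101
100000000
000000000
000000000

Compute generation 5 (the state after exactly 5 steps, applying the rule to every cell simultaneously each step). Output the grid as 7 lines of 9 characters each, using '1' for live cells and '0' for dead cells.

Simulating step by step:
Generation 0 (given above): 17 live cells
Generation 1: 16 live cells
110010001
010001010
001000110
110011000
100000001
000000000
000000000
Generation 2: 21 live cells
110000001
011001010
101010011
110001110
110000001
000000000
100000000
Generation 3: 21 live cells
001000001
001100110
001110000
001001100
010000111
010000001
110000001
Generation 4: 25 live cells
001100001
010010010
010010010
011011100
011001101
011000000
011000011
Generation 5: 20 live cells
(generation 5 grid is the final answer)

Answer: 000100001
110010011
110010010
000010000
000010110
000100101
000000011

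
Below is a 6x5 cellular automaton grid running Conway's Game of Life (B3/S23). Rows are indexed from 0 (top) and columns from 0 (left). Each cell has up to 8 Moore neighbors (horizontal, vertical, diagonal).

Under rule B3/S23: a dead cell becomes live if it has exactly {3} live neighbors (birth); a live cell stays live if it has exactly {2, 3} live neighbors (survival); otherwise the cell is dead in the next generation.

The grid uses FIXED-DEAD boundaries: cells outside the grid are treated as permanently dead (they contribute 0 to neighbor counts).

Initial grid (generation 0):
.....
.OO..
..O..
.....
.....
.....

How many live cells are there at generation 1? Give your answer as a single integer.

Simulating step by step:
Generation 0 (given above): 3 live cells
Generation 1: 4 live cells
.....
.OO..
.OO..
.....
.....
.....
Population at generation 1: 4

Answer: 4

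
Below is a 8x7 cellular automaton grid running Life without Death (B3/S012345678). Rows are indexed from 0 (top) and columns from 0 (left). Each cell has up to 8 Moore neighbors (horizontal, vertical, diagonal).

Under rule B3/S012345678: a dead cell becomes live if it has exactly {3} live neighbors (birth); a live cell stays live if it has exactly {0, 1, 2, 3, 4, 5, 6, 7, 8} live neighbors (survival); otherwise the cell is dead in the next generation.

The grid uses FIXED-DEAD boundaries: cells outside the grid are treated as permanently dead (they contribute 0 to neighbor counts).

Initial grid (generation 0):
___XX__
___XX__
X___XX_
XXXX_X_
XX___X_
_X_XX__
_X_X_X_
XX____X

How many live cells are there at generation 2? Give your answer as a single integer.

Answer: 30

Derivation:
Simulating step by step:
Generation 0 (given above): 24 live cells
Generation 1: 27 live cells
___XX__
___XX__
X___XX_
XXXX_XX
XX___X_
_X_XXX_
_X_X_X_
XXX___X
Generation 2: 30 live cells
___XX__
___XX__
X___XXX
XXXX_XX
XX___X_
_X_XXXX
_X_X_XX
XXX___X
Population at generation 2: 30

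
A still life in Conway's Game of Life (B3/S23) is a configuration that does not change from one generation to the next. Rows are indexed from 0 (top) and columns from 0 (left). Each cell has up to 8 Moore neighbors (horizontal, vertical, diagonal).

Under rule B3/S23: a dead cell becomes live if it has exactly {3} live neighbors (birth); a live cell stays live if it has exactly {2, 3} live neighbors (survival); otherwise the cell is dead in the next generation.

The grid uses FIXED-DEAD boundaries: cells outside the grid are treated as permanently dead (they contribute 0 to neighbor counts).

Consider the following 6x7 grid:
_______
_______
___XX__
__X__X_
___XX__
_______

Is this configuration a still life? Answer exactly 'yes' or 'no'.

Answer: yes

Derivation:
Compute generation 1 and compare to generation 0 (given above):
Generation 1:
_______
_______
___XX__
__X__X_
___XX__
_______
The grids are IDENTICAL -> still life.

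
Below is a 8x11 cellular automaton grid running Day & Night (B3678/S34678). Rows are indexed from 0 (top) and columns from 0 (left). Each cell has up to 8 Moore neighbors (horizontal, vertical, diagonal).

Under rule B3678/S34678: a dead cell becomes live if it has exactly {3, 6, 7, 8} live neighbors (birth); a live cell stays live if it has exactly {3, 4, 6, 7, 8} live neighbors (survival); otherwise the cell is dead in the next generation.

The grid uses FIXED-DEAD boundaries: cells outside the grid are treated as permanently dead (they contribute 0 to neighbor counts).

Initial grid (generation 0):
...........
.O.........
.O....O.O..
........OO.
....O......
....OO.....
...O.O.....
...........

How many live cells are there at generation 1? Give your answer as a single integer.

Simulating step by step:
Generation 0 (given above): 11 live cells
Generation 1: 7 live cells
...........
...........
.......O.O.
.......O...
.....O.....
...OOO.....
...........
...........
Population at generation 1: 7

Answer: 7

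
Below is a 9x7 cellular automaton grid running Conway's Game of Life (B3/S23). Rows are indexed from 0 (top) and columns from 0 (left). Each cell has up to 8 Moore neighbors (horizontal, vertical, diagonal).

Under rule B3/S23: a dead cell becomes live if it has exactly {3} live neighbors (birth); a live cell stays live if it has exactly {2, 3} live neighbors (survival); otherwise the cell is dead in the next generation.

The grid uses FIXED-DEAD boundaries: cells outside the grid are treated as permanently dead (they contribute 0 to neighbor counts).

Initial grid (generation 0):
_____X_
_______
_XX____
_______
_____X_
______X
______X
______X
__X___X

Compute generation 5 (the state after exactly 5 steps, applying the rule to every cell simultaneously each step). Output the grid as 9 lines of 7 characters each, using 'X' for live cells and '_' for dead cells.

Simulating step by step:
Generation 0 (given above): 9 live cells
Generation 1: 6 live cells
_______
_______
_______
_______
_______
_____XX
_____XX
_____XX
_______
Generation 2: 5 live cells
_______
_______
_______
_______
_______
_____XX
____X__
_____XX
_______
Generation 3: 3 live cells
_______
_______
_______
_______
_______
_____X_
____X__
_____X_
_______
Generation 4: 2 live cells
_______
_______
_______
_______
_______
_______
____XX_
_______
_______
Generation 5: 0 live cells
(generation 5 grid is the final answer)

Answer: _______
_______
_______
_______
_______
_______
_______
_______
_______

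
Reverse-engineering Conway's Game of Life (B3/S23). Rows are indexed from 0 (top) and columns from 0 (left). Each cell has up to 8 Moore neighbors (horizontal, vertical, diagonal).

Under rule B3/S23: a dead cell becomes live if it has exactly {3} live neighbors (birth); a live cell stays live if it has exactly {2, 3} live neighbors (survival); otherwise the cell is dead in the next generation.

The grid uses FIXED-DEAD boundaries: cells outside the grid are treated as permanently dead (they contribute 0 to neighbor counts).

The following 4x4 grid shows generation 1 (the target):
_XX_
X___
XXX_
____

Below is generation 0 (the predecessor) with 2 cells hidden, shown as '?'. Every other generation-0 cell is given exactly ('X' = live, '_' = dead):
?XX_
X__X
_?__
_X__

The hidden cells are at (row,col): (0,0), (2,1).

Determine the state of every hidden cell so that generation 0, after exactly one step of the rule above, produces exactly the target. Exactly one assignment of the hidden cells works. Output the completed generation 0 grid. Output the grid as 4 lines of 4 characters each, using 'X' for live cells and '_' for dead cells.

Answer: _XX_
X__X
_X__
_X__

Derivation:
Hidden generation-0 cells (in order): (0,0), (2,1).
A hidden cell only influences target cells in its own 3x3 neighborhood. Try each of the 2^2 = 4 assignments, step the completed generation 0 forward once under B3/S23, and compare with the target:
  (0,0)=_ (2,1)=_ -> step gives (1,0)='_' but target has 'X' -> reject
  (0,0)=_ (2,1)=X -> step reproduces the target at every cell -> ACCEPT
  (0,0)=X (2,1)=_ -> step gives (0,0)='X' but target has '_' -> reject
  (0,0)=X (2,1)=X -> step gives (0,0)='X' but target has '_' -> reject
Unique solution: (0,0)=dead, (2,1)=live.
Check: live-neighbor counts of every cell in the completed generation 0:
2222
2441
3231
2120
Applying B3/S23 to generation 0 with these counts gives:
_XX_
X___
XXX_
____
which matches the target exactly.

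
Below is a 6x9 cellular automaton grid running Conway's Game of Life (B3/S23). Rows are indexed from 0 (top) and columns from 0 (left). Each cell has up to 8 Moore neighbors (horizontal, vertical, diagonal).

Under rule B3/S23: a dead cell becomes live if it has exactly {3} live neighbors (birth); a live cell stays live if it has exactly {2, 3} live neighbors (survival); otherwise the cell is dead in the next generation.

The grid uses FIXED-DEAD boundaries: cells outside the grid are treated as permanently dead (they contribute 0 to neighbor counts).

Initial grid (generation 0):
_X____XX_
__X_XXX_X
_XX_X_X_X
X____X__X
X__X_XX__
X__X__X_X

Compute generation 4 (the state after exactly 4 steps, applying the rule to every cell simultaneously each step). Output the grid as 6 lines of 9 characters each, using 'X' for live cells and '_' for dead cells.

Answer: ______XX_
_____XX_X
_X___XX_X
X__X__X__
X__X__XXX
X__X_____

Derivation:
Simulating step by step:
Generation 0 (given above): 24 live cells
Generation 1: 21 live cells
______XX_
__X_X___X
_XX_X_X_X
X_XX_____
XX___XX__
____XXXX_
Generation 2: 20 live cells
_______X_
_XX___X_X
____XX_X_
X__XX_XX_
XXXX___X_
____X__X_
Generation 3: 20 live cells
_______X_
_____XX_X
_XX_X___X
X______XX
XXX__X_XX
_XXX_____
Generation 4: 19 live cells
(generation 4 grid is the final answer)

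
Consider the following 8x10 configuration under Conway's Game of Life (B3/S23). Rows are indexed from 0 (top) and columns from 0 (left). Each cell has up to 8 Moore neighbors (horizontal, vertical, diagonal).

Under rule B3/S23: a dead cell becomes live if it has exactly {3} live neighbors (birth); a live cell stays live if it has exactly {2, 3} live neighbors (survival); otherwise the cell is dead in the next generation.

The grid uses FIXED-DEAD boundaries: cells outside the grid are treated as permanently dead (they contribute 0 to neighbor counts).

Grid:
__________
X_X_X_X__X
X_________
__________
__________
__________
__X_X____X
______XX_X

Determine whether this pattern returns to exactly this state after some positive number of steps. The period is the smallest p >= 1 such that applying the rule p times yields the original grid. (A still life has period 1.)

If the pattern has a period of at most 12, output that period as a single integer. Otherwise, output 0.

Answer: 0

Derivation:
Simulating and comparing each generation to the original:
Gen 0 (original, given above): 12 live cells
Gen 1: 4 live cells, differs from original
Gen 2: 0 live cells, differs from original
Gen 3: 0 live cells, differs from original
Gen 4: 0 live cells, differs from original
Gen 5: 0 live cells, differs from original
Gen 6: 0 live cells, differs from original
Gen 7: 0 live cells, differs from original
Gen 8: 0 live cells, differs from original
Gen 9: 0 live cells, differs from original
Gen 10: 0 live cells, differs from original
Gen 11: 0 live cells, differs from original
Gen 12: 0 live cells, differs from original
No period found within 12 steps.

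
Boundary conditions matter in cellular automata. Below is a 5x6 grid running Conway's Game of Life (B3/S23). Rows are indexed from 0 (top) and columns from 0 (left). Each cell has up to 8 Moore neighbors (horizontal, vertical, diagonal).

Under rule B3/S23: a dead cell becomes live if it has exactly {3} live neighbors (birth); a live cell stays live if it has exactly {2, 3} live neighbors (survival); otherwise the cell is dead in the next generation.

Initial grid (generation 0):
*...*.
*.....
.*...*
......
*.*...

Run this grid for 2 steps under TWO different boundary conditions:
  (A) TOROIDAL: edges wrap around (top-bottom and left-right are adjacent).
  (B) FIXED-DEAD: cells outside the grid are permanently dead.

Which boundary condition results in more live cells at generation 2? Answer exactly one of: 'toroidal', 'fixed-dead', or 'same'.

Answer: toroidal

Derivation:
Under TOROIDAL boundary, generation 2:
.....*
**...*
.....*
.*...*
.*...*
Population = 9

Under FIXED-DEAD boundary, generation 2:
......
......
**....
......
......
Population = 2

Comparison: toroidal=9, fixed-dead=2 -> toroidal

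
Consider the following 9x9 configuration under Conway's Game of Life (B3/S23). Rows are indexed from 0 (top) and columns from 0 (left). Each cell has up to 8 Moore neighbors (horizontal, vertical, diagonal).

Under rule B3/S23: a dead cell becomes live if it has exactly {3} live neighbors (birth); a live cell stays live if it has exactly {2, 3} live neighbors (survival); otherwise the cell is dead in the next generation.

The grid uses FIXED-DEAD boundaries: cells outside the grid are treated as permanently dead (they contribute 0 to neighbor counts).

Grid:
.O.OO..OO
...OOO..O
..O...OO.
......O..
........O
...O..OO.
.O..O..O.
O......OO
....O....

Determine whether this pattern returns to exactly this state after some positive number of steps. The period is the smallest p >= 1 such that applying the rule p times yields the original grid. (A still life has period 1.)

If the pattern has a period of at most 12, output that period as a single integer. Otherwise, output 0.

Answer: 0

Derivation:
Simulating and comparing each generation to the original:
Gen 0 (original, given above): 24 live cells
Gen 1: 18 live cells, differs from original
Gen 2: 16 live cells, differs from original
Gen 3: 13 live cells, differs from original
Gen 4: 12 live cells, differs from original
Gen 5: 12 live cells, differs from original
Gen 6: 11 live cells, differs from original
Gen 7: 12 live cells, differs from original
Gen 8: 10 live cells, differs from original
Gen 9: 4 live cells, differs from original
Gen 10: 4 live cells, differs from original
Gen 11: 4 live cells, differs from original
Gen 12: 4 live cells, differs from original
No period found within 12 steps.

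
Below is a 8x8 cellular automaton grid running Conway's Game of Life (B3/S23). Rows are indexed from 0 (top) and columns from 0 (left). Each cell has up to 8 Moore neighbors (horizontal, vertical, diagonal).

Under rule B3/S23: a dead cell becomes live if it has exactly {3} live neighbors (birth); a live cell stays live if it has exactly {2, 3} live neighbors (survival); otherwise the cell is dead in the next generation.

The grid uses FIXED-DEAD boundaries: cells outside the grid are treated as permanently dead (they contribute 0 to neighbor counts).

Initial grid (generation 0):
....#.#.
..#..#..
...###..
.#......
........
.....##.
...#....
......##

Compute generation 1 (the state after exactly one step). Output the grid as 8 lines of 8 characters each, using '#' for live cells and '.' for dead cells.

Answer: .....#..
......#.
..####..
....#...
........
........
.....#.#
........

Derivation:
Simulating step by step:
Generation 0 (given above): 13 live cells
Generation 1: 9 live cells
(generation 1 grid is the final answer)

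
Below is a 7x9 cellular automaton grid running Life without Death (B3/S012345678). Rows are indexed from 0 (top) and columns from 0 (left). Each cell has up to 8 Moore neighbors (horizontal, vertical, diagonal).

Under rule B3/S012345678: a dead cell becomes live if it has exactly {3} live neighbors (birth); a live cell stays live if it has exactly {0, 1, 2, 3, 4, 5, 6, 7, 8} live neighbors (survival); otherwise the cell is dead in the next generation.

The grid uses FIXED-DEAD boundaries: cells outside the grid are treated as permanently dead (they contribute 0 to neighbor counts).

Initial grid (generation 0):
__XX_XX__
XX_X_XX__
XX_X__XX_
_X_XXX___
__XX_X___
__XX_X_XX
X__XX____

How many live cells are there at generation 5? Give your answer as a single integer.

Simulating step by step:
Generation 0 (given above): 29 live cells
Generation 1: 35 live cells
_XXX_XX__
XX_X_XX__
XX_X__XX_
XX_XXX___
_XXX_X___
_XXX_XXXX
X_XXX____
Generation 2: 41 live cells
XXXX_XX__
XX_X_XX__
XX_X__XX_
XX_XXX___
_XXX_X_X_
XXXX_XXXX
X_XXXXXX_
Generation 3: 44 live cells
XXXX_XX__
XX_X_XX__
XX_X__XX_
XX_XXX_X_
_XXX_X_XX
XXXX_XXXX
X_XXXXXXX
Generation 4: 44 live cells
XXXX_XX__
XX_X_XX__
XX_X__XX_
XX_XXX_X_
_XXX_X_XX
XXXX_XXXX
X_XXXXXXX
Generation 5: 44 live cells
XXXX_XX__
XX_X_XX__
XX_X__XX_
XX_XXX_X_
_XXX_X_XX
XXXX_XXXX
X_XXXXXXX
Population at generation 5: 44

Answer: 44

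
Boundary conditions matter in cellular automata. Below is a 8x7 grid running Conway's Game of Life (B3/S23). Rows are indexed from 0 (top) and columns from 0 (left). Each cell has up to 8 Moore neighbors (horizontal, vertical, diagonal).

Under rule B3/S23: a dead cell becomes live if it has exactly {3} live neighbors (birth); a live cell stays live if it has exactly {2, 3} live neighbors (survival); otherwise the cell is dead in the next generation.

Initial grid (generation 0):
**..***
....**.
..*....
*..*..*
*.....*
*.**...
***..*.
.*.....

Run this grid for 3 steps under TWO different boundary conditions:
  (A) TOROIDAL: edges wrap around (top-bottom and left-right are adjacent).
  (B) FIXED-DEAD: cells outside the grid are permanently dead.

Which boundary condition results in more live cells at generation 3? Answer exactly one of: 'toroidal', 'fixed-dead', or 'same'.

Answer: toroidal

Derivation:
Under TOROIDAL boundary, generation 3:
.*..**.
**.*...
.**....
***...*
..*...*
.*..*..
.*...*.
**.....
Population = 20

Under FIXED-DEAD boundary, generation 3:
...*...
..*..*.
..*....
..*.*..
**.....
**.**..
*.**...
***....
Population = 18

Comparison: toroidal=20, fixed-dead=18 -> toroidal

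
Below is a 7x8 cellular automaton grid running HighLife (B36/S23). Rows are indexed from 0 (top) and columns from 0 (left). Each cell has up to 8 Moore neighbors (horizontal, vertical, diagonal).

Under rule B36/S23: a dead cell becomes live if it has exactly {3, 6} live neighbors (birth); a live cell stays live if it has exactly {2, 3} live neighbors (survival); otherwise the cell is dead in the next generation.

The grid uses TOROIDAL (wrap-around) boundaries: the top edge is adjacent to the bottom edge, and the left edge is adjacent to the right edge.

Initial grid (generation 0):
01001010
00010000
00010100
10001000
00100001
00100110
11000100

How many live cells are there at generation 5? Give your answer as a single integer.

Answer: 8

Derivation:
Simulating step by step:
Generation 0 (given above): 16 live cells
Generation 1: 26 live cells
11101100
00110100
00010000
00011000
01010111
10100111
11101001
Generation 2: 12 live cells
00010111
00000100
00000000
00010110
01010000
01000000
00001000
Generation 3: 14 live cells
00000110
00001100
00001110
00101000
00001000
00100000
00001110
Generation 4: 6 live cells
00000000
00000000
00000010
00001000
00000000
00011000
00001010
Generation 5: 8 live cells
00000000
00000000
00000000
00000000
00011000
00011100
00011100
Population at generation 5: 8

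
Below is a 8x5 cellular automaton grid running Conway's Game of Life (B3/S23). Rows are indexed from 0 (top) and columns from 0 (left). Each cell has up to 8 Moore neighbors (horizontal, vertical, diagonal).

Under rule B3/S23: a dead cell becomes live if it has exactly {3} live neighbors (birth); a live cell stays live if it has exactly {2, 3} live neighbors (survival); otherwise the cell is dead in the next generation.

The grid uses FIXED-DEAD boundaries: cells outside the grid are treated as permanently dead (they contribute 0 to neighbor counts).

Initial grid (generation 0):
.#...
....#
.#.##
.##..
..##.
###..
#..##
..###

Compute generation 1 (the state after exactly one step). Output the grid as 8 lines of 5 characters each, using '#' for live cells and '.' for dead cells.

Simulating step by step:
Generation 0 (given above): 18 live cells
Generation 1: 16 live cells
(generation 1 grid is the final answer)

Answer: .....
..###
.#.##
.#..#
#..#.
#...#
#...#
..#.#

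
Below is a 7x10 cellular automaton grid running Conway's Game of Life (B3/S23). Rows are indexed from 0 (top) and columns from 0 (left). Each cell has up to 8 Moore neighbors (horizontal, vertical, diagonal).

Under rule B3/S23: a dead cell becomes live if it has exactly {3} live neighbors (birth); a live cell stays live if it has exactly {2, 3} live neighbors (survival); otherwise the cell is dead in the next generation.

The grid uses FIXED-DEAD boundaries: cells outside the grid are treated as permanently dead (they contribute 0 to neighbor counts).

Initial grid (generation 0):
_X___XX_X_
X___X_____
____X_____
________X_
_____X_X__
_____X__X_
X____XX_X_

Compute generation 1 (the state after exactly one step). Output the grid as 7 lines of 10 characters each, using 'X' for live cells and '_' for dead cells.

Answer: _____X____
____X_____
__________
__________
______XXX_
____XX__X_
_____XXX__

Derivation:
Simulating step by step:
Generation 0 (given above): 16 live cells
Generation 1: 11 live cells
(generation 1 grid is the final answer)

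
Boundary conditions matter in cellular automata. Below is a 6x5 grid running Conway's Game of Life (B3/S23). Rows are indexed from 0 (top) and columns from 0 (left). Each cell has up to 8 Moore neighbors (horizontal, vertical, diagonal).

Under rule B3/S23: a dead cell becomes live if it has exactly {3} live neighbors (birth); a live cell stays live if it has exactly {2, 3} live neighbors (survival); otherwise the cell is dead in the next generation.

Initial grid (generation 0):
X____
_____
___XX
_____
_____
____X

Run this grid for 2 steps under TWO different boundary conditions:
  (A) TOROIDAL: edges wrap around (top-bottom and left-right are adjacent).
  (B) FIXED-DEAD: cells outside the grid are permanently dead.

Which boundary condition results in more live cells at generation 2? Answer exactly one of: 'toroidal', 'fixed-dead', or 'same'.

Answer: same

Derivation:
Under TOROIDAL boundary, generation 2:
_____
_____
_____
_____
_____
_____
Population = 0

Under FIXED-DEAD boundary, generation 2:
_____
_____
_____
_____
_____
_____
Population = 0

Comparison: toroidal=0, fixed-dead=0 -> same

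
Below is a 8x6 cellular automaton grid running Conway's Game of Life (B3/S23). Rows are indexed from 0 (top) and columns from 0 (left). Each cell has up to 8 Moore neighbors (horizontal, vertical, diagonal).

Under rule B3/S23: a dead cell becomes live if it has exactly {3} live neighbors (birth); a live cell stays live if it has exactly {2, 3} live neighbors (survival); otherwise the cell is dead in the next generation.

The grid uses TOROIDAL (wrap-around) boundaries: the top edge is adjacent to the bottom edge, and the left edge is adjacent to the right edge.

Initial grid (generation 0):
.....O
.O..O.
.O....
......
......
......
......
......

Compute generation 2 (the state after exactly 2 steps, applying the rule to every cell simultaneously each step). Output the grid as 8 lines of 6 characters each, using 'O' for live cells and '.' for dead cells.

Answer: ......
......
......
......
......
......
......
......

Derivation:
Simulating step by step:
Generation 0 (given above): 4 live cells
Generation 1: 1 live cells
......
O.....
......
......
......
......
......
......
Generation 2: 0 live cells
(generation 2 grid is the final answer)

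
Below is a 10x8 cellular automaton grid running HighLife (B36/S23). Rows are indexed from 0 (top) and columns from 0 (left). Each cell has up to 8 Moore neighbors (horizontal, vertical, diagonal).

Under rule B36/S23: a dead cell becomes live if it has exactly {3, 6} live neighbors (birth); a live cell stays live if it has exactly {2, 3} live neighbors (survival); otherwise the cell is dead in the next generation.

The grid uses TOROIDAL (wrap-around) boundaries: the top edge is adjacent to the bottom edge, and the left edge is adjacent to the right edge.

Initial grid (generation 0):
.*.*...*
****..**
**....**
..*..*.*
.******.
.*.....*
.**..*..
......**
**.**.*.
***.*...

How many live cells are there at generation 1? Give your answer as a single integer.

Simulating step by step:
Generation 0 (given above): 38 live cells
Generation 1: 24 live cells
....*.*.
...*....
...*.*..
......*.
.*.***.*
..*.....
.**....*
...**.**
...**.*.
....**..
Population at generation 1: 24

Answer: 24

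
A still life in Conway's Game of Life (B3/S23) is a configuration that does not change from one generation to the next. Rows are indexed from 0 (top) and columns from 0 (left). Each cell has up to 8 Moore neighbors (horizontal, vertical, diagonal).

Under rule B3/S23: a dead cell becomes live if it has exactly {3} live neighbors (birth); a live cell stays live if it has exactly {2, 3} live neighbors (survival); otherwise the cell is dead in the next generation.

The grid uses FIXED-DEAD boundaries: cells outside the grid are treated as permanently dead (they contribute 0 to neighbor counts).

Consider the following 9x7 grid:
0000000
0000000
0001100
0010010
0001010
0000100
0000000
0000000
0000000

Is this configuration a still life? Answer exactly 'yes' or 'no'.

Compute generation 1 and compare to generation 0 (given above):
Generation 1:
0000000
0000000
0001100
0010010
0001010
0000100
0000000
0000000
0000000
The grids are IDENTICAL -> still life.

Answer: yes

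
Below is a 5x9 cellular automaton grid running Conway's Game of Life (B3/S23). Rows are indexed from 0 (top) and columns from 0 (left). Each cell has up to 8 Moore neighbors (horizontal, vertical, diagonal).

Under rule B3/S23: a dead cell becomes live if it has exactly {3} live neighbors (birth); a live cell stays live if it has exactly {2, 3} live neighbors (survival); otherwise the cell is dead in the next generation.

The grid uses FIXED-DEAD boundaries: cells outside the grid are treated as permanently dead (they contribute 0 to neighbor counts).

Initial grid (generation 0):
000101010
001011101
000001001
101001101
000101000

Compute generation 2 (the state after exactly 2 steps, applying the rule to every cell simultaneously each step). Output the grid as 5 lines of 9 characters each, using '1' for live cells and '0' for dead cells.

Simulating step by step:
Generation 0 (given above): 17 live cells
Generation 1: 14 live cells
000101010
000100001
010100001
000001110
000011100
Generation 2: 11 live cells
(generation 2 grid is the final answer)

Answer: 000010000
000100011
001010101
000000010
000010010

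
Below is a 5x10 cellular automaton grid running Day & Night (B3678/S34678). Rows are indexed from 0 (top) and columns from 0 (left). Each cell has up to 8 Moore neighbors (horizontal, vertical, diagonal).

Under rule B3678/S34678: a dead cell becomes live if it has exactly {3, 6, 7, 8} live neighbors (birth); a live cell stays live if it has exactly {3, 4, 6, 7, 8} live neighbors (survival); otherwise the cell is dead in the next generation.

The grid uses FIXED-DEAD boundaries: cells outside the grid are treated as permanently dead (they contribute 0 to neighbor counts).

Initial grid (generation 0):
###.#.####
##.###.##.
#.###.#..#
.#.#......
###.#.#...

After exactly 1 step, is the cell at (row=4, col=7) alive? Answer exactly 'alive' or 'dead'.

Simulating step by step:
Generation 0 (given above): 28 live cells
Generation 1: 18 live cells
###.#.###.
####......
#......##.
..#.......
.###......

Cell (4,7) at generation 1: 0 -> dead

Answer: dead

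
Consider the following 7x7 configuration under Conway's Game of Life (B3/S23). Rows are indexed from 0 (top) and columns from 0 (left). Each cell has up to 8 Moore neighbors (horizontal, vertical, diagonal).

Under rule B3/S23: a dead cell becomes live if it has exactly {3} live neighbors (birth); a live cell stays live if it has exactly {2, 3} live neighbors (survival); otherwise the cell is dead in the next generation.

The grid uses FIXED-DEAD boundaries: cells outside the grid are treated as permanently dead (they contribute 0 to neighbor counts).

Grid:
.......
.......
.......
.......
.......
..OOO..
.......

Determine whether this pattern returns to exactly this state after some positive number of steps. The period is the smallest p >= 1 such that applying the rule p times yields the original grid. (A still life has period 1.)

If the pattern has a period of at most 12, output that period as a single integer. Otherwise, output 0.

Answer: 2

Derivation:
Simulating and comparing each generation to the original:
Gen 0 (original, given above): 3 live cells
Gen 1: 3 live cells, differs from original
Gen 2: 3 live cells, MATCHES original -> period = 2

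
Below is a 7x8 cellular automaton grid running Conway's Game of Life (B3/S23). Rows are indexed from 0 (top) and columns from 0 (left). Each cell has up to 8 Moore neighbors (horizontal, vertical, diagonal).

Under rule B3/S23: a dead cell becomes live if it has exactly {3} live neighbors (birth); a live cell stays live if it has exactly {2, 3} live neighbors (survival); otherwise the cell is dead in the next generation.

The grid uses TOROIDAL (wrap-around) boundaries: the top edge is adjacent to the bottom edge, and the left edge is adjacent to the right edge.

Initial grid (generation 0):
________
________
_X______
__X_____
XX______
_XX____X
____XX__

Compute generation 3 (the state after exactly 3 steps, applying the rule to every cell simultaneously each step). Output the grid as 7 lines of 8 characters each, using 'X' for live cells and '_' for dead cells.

Answer: ________
________
________
_X______
X_X_____
_X______
________

Derivation:
Simulating step by step:
Generation 0 (given above): 9 live cells
Generation 1: 5 live cells
________
________
________
X_X_____
X_______
_XX_____
________
Generation 2: 4 live cells
________
________
________
_X______
X_X_____
_X______
________
Generation 3: 4 live cells
(generation 3 grid is the final answer)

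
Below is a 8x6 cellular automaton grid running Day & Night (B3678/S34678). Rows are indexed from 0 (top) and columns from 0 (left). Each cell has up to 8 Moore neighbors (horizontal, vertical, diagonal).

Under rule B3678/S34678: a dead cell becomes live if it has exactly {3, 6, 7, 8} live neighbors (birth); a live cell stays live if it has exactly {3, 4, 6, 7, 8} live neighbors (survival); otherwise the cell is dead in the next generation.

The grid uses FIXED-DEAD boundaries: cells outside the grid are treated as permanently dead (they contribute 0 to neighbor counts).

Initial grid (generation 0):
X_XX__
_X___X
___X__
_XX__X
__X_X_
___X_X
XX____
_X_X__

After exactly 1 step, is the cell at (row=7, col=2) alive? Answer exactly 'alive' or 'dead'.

Answer: alive

Derivation:
Simulating step by step:
Generation 0 (given above): 17 live cells
Generation 1: 17 live cells
_X____
___XX_
_X__X_
__X_X_
_XX_XX
_XX_X_
____X_
X_X___

Cell (7,2) at generation 1: 1 -> alive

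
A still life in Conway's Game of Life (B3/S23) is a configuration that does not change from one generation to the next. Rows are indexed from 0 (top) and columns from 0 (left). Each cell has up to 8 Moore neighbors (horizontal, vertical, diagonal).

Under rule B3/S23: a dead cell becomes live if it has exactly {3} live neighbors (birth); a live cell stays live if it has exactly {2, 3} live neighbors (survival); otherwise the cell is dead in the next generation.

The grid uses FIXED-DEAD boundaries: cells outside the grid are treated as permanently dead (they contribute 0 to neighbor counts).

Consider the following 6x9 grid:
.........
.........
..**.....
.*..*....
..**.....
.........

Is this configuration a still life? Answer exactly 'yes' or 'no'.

Compute generation 1 and compare to generation 0 (given above):
Generation 1:
.........
.........
..**.....
.*..*....
..**.....
.........
The grids are IDENTICAL -> still life.

Answer: yes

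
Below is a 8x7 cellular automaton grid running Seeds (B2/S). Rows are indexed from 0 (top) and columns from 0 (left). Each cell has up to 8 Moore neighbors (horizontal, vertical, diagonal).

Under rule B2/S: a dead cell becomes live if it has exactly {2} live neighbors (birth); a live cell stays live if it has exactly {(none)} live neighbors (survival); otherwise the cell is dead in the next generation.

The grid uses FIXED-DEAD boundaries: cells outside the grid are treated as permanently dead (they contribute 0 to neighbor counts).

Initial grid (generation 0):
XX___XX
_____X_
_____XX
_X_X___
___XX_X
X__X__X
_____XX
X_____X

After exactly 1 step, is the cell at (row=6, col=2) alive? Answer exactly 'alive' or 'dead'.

Simulating step by step:
Generation 0 (given above): 19 live cells
Generation 1: 10 live cells
____X__
XX_____
__X____
_______
XX_____
__X____
XX__X__
_______

Cell (6,2) at generation 1: 0 -> dead

Answer: dead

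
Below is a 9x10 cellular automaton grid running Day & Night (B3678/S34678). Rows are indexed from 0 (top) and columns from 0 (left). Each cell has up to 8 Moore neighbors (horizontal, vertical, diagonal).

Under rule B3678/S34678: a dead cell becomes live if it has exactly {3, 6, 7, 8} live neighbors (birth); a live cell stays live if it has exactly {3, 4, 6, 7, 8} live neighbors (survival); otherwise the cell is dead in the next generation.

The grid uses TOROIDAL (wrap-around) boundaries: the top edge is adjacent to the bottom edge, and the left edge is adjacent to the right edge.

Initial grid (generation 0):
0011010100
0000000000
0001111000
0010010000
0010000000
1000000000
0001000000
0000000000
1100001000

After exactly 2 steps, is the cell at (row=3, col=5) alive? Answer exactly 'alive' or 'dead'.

Answer: alive

Derivation:
Simulating step by step:
Generation 0 (given above): 16 live cells
Generation 1: 9 live cells
0100001000
0010000000
0000110000
0000011000
0100000000
0000000000
0000000000
0000000000
0010000000
Generation 2: 6 live cells
0010000000
0000010000
0000011000
0000110000
0000000000
0000000000
0000000000
0000000000
0000000000

Cell (3,5) at generation 2: 1 -> alive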